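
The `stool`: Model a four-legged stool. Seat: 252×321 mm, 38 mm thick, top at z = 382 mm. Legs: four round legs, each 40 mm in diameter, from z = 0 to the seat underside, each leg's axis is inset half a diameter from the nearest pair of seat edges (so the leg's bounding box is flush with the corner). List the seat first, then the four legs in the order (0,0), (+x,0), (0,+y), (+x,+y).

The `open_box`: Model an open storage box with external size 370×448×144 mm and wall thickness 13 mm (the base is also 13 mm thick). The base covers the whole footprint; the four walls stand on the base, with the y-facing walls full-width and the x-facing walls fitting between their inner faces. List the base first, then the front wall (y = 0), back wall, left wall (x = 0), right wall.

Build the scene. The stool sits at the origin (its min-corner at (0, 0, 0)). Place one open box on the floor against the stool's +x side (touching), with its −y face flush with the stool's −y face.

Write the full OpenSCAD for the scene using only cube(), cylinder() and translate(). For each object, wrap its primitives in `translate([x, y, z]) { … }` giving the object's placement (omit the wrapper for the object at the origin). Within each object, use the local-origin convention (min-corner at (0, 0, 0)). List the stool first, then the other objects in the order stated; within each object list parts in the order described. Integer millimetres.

translate([0, 0, 344]) cube([252, 321, 38]);
translate([20, 20, 0]) cylinder(h = 344, r = 20);
translate([232, 20, 0]) cylinder(h = 344, r = 20);
translate([20, 301, 0]) cylinder(h = 344, r = 20);
translate([232, 301, 0]) cylinder(h = 344, r = 20);
translate([252, 0, 0]) {
  cube([370, 448, 13]);
  translate([0, 0, 13]) cube([370, 13, 131]);
  translate([0, 435, 13]) cube([370, 13, 131]);
  translate([0, 13, 13]) cube([13, 422, 131]);
  translate([357, 13, 13]) cube([13, 422, 131]);
}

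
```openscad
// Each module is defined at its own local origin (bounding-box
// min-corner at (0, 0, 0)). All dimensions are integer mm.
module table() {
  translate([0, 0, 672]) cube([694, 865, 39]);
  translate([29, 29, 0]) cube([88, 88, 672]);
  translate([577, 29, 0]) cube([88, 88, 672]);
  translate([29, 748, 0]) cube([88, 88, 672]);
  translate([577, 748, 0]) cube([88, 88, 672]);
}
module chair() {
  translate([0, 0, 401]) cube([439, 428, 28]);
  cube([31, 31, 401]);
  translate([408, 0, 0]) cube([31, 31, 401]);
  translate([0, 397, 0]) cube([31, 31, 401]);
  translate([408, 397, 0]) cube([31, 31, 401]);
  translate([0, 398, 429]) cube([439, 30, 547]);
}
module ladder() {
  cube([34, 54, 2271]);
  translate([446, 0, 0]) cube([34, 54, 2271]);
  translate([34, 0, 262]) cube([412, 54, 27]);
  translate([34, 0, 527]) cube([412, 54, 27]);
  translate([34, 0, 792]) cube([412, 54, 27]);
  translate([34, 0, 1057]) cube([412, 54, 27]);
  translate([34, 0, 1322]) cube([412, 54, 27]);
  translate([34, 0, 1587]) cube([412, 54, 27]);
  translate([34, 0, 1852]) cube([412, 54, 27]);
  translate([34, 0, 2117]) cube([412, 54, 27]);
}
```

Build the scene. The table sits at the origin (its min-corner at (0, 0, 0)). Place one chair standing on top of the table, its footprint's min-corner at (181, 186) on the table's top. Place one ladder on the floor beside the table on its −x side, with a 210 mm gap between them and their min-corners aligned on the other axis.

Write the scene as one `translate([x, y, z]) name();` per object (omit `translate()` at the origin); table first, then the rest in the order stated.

table();
translate([181, 186, 711]) chair();
translate([-690, 0, 0]) ladder();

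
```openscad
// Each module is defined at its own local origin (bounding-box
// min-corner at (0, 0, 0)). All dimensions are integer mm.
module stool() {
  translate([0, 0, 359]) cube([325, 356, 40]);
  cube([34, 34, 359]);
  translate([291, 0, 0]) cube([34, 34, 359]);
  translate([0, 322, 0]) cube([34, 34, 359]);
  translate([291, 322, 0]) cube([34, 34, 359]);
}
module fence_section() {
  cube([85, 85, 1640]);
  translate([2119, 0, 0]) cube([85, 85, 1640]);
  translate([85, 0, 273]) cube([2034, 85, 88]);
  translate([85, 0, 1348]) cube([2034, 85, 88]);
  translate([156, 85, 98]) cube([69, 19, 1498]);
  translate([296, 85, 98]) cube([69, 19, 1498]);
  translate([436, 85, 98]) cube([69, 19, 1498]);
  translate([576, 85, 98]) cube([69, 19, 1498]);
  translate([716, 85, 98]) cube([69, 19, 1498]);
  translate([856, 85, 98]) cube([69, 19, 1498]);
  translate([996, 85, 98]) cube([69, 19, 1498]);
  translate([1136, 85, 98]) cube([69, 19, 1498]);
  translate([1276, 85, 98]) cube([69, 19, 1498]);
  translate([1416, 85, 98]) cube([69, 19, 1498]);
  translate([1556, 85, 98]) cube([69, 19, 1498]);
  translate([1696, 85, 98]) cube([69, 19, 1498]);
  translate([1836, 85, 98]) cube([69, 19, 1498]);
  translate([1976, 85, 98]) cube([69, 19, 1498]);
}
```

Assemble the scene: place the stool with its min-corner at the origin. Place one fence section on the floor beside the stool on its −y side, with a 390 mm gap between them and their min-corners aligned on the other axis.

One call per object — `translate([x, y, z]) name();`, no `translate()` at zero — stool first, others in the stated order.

stool();
translate([0, -494, 0]) fence_section();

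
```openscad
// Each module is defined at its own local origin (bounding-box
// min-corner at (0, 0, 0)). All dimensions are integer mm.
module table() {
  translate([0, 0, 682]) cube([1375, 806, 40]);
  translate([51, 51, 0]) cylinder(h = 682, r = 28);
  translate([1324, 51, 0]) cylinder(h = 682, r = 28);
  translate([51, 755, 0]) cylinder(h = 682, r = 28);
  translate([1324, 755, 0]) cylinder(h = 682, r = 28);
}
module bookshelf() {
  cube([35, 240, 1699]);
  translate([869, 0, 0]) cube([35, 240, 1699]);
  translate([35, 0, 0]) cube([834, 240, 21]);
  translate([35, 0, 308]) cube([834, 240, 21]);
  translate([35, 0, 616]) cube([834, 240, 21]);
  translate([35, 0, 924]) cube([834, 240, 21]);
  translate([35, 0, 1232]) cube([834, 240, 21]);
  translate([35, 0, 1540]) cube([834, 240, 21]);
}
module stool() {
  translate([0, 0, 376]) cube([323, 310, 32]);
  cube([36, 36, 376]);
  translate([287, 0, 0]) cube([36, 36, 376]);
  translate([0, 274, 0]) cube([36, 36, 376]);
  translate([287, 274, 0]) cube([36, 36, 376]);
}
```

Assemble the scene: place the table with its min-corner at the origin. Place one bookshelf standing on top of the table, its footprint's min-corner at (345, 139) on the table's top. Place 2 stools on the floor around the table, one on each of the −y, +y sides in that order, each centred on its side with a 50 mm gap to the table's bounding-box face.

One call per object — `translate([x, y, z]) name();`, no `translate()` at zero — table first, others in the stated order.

table();
translate([345, 139, 722]) bookshelf();
translate([526, -360, 0]) stool();
translate([526, 856, 0]) stool();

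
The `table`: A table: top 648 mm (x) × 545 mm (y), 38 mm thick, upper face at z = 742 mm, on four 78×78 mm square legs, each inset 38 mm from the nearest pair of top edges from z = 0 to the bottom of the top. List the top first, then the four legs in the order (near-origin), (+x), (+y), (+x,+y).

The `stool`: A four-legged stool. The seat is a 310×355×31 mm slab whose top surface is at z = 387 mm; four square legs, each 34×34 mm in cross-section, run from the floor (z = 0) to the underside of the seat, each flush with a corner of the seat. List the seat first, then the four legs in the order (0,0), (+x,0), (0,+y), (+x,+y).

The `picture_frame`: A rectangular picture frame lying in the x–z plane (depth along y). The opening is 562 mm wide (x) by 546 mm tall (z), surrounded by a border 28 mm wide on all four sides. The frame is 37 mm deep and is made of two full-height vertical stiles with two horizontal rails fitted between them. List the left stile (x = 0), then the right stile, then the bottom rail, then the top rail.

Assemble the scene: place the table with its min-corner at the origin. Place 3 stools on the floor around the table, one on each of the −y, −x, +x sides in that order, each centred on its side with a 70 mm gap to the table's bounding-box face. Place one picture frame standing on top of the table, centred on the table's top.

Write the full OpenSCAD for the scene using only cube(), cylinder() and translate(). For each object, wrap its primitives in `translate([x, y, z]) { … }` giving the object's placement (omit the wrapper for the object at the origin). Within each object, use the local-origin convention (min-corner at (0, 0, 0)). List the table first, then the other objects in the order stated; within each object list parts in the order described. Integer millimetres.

translate([0, 0, 704]) cube([648, 545, 38]);
translate([38, 38, 0]) cube([78, 78, 704]);
translate([532, 38, 0]) cube([78, 78, 704]);
translate([38, 429, 0]) cube([78, 78, 704]);
translate([532, 429, 0]) cube([78, 78, 704]);
translate([169, -425, 0]) {
  translate([0, 0, 356]) cube([310, 355, 31]);
  cube([34, 34, 356]);
  translate([276, 0, 0]) cube([34, 34, 356]);
  translate([0, 321, 0]) cube([34, 34, 356]);
  translate([276, 321, 0]) cube([34, 34, 356]);
}
translate([-380, 95, 0]) {
  translate([0, 0, 356]) cube([310, 355, 31]);
  cube([34, 34, 356]);
  translate([276, 0, 0]) cube([34, 34, 356]);
  translate([0, 321, 0]) cube([34, 34, 356]);
  translate([276, 321, 0]) cube([34, 34, 356]);
}
translate([718, 95, 0]) {
  translate([0, 0, 356]) cube([310, 355, 31]);
  cube([34, 34, 356]);
  translate([276, 0, 0]) cube([34, 34, 356]);
  translate([0, 321, 0]) cube([34, 34, 356]);
  translate([276, 321, 0]) cube([34, 34, 356]);
}
translate([15, 254, 742]) {
  cube([28, 37, 602]);
  translate([590, 0, 0]) cube([28, 37, 602]);
  translate([28, 0, 0]) cube([562, 37, 28]);
  translate([28, 0, 574]) cube([562, 37, 28]);
}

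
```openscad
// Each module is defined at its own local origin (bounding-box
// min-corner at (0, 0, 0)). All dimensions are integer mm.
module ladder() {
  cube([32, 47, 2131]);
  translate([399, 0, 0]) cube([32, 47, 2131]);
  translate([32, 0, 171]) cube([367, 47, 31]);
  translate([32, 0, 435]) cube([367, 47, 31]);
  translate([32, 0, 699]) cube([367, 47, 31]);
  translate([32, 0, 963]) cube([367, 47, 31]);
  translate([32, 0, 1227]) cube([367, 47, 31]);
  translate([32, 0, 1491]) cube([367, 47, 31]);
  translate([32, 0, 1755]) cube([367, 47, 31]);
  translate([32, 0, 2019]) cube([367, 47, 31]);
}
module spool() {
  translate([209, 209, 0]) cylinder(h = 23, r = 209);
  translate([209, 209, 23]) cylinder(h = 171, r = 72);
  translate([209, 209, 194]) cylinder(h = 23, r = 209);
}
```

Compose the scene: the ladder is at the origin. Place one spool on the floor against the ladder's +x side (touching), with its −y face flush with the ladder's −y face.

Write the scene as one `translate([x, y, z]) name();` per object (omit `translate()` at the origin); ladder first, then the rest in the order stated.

ladder();
translate([431, 0, 0]) spool();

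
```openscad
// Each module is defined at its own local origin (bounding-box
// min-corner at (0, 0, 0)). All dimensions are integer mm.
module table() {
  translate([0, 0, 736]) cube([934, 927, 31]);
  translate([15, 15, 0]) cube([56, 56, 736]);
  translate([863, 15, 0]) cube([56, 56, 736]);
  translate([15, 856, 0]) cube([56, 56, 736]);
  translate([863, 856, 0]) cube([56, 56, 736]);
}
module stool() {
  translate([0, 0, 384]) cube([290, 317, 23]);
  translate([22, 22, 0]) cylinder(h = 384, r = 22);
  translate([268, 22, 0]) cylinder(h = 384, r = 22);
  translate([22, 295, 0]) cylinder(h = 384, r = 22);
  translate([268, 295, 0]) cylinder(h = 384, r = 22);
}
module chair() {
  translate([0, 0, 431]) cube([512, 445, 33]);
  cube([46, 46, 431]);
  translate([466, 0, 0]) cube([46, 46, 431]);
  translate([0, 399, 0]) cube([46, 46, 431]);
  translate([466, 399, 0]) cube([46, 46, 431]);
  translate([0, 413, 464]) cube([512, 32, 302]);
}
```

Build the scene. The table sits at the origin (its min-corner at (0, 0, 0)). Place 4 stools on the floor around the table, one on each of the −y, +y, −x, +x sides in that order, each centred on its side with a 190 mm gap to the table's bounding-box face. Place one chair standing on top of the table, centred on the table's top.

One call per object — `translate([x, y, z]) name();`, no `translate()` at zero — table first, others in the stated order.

table();
translate([322, -507, 0]) stool();
translate([322, 1117, 0]) stool();
translate([-480, 305, 0]) stool();
translate([1124, 305, 0]) stool();
translate([211, 241, 767]) chair();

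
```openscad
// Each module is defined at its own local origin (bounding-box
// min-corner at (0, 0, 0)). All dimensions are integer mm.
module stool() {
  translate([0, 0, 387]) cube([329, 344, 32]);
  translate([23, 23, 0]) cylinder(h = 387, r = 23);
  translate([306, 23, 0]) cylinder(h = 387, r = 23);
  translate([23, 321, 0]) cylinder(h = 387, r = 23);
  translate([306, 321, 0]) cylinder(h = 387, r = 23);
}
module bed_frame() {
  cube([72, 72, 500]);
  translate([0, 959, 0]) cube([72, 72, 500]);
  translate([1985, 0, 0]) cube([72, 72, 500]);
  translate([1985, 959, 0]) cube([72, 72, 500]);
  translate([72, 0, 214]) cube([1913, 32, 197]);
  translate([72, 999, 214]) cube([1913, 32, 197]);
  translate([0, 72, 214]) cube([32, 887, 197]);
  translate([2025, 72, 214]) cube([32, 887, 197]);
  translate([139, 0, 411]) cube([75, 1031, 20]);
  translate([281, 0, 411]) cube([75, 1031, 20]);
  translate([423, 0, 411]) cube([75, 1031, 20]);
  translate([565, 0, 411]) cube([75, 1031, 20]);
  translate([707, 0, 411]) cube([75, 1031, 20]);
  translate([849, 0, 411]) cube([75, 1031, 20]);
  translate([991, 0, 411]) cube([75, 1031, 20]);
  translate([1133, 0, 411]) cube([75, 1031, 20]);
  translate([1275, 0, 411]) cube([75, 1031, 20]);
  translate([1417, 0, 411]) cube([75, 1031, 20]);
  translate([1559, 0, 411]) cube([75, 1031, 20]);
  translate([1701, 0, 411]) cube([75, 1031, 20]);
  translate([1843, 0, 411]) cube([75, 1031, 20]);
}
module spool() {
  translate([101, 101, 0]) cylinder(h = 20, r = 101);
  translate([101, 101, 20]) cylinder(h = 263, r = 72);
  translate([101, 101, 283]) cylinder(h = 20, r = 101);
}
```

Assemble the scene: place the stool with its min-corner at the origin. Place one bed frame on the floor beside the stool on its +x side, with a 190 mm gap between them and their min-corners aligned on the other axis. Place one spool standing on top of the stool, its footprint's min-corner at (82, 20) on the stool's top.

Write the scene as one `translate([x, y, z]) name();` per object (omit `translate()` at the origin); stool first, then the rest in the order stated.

stool();
translate([519, 0, 0]) bed_frame();
translate([82, 20, 419]) spool();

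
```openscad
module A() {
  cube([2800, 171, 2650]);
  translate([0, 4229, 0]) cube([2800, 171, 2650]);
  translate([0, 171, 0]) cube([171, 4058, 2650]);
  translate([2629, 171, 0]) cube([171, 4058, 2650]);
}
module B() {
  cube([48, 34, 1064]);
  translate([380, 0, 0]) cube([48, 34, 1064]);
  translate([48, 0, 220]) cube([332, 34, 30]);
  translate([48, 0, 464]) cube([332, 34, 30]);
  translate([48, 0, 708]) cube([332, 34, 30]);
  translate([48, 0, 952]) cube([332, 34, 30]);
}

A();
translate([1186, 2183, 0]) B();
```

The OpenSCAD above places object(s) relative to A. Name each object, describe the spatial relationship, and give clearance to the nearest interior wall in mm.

A is a house frame. B is a ladder. The ladder sits inside the house frame, centred. The clearance to the nearest interior wall is 1015 mm.

Clearances: x = 1015, y = 2012; minimum 1015 mm.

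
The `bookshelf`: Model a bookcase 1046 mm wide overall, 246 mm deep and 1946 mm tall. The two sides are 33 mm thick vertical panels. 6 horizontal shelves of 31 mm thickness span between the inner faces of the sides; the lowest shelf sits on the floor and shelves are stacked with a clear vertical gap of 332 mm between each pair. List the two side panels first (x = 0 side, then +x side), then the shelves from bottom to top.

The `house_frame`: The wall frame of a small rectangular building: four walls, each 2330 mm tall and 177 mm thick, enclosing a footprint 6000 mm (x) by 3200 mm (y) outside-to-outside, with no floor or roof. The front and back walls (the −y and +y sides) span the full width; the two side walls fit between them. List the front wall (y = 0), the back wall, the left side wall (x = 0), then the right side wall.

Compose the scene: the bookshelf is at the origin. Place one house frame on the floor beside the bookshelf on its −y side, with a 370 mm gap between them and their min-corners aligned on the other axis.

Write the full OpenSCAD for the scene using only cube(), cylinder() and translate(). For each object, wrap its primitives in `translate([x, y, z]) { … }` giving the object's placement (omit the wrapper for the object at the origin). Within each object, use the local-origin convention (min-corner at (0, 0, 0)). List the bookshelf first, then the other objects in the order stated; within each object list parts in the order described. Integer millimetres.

cube([33, 246, 1946]);
translate([1013, 0, 0]) cube([33, 246, 1946]);
translate([33, 0, 0]) cube([980, 246, 31]);
translate([33, 0, 363]) cube([980, 246, 31]);
translate([33, 0, 726]) cube([980, 246, 31]);
translate([33, 0, 1089]) cube([980, 246, 31]);
translate([33, 0, 1452]) cube([980, 246, 31]);
translate([33, 0, 1815]) cube([980, 246, 31]);
translate([0, -3570, 0]) {
  cube([6000, 177, 2330]);
  translate([0, 3023, 0]) cube([6000, 177, 2330]);
  translate([0, 177, 0]) cube([177, 2846, 2330]);
  translate([5823, 177, 0]) cube([177, 2846, 2330]);
}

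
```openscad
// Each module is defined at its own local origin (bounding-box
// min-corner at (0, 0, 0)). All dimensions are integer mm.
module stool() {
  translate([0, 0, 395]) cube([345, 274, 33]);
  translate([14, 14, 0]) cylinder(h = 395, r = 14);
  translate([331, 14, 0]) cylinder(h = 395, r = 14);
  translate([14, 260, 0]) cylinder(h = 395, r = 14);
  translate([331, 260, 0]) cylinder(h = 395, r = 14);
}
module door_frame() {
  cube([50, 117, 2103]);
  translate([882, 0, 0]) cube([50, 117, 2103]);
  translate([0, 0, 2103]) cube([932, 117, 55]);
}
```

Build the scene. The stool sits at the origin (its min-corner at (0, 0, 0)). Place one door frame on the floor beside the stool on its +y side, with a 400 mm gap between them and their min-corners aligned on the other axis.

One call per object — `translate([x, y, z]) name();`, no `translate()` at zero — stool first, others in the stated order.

stool();
translate([0, 674, 0]) door_frame();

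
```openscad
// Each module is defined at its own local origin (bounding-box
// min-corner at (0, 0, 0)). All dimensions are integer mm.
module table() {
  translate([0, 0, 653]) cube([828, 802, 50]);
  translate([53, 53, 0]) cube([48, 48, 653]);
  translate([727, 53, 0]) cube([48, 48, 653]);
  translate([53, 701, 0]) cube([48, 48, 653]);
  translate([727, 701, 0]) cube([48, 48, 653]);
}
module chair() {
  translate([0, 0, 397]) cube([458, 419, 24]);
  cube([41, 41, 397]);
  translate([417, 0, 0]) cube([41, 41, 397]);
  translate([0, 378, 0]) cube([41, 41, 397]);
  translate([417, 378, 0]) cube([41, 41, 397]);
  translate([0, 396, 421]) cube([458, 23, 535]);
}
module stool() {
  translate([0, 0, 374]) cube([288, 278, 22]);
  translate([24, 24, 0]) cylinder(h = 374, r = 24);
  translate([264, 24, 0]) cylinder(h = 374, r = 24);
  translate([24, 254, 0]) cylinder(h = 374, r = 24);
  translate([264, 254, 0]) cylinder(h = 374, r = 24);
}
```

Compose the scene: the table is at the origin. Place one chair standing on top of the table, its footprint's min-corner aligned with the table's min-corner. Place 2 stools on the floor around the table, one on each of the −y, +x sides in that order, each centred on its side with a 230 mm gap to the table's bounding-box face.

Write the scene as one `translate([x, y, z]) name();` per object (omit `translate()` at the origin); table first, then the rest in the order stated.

table();
translate([0, 0, 703]) chair();
translate([270, -508, 0]) stool();
translate([1058, 262, 0]) stool();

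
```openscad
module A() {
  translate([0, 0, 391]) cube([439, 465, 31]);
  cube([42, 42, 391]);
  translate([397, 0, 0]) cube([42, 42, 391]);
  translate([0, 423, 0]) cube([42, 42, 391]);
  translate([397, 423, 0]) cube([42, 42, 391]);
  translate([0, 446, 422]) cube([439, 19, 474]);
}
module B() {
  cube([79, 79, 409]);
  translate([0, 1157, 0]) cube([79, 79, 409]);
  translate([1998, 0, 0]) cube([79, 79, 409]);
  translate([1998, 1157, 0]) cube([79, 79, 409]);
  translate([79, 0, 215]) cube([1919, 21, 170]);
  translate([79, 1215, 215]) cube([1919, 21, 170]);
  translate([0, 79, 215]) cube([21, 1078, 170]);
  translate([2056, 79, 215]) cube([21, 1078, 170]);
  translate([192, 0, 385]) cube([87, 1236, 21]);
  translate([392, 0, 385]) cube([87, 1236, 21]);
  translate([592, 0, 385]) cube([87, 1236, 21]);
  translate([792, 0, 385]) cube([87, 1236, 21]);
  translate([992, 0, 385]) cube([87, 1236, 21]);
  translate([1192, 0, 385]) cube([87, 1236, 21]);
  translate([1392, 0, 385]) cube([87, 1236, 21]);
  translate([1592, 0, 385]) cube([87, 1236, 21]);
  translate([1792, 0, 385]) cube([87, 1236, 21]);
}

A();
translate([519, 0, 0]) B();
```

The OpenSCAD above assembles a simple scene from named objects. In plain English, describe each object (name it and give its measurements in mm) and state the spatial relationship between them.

A is a chair. The seat is a 439×465×31 mm slab with its top at z = 422 mm, on four 42×42 mm corner legs (flush with the seat edges, standing on z = 0). A flat backrest 19 mm thick, 474 mm tall, spans the full seat width and rises from the seat top along its +y edge, rear face flush with the rear of the seat.

B is a bed frame 2077 mm long (x) by 1236 mm wide (y). Four 79×79 mm corner posts, 409 mm tall, at the corners of the footprint. Four rails of 21 mm thickness and 170 mm height run between adjacent posts with their undersides at z = 215 mm, their outer faces flush with the outside of the frame (the two x-running rails run between the posts' inner faces; the two y-running rails run between the posts' inner faces). 9 slats, each 87 mm wide (x) and 21 mm thick, lie across the top of the two x-running rails, running the full 1236 mm width of the frame in y; the slats are evenly spaced along x between the inner faces of the end posts with equal gaps (rounded down to the nearest mm) at the −x end and between each pair — any rounding remainder accumulates at the +x end.

The bed frame is on the floor beside the chair on its +x side.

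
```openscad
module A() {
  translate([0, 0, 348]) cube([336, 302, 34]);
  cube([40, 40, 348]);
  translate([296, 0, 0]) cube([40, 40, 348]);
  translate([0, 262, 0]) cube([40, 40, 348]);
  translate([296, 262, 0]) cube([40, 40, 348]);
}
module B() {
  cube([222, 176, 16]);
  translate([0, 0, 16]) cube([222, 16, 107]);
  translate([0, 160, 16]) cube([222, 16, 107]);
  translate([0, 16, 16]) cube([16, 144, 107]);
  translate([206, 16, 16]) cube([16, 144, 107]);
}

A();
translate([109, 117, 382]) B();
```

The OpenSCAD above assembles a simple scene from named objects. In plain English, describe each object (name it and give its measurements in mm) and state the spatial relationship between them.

A is a four-legged stool. The seat is 336×302 mm, 34 mm thick, top at z = 382 mm. It stands on four square legs, each 40×40 mm in cross-section, from z = 0 to the seat underside, each flush with a corner of the seat.

B is an open storage box with external size 222×176×123 mm and wall thickness 16 mm (the base is also 16 mm thick). The base covers the whole footprint; the four walls stand on the base, with the y-facing walls full-width and the x-facing walls fitting between their inner faces.

The open box is on top of the stool.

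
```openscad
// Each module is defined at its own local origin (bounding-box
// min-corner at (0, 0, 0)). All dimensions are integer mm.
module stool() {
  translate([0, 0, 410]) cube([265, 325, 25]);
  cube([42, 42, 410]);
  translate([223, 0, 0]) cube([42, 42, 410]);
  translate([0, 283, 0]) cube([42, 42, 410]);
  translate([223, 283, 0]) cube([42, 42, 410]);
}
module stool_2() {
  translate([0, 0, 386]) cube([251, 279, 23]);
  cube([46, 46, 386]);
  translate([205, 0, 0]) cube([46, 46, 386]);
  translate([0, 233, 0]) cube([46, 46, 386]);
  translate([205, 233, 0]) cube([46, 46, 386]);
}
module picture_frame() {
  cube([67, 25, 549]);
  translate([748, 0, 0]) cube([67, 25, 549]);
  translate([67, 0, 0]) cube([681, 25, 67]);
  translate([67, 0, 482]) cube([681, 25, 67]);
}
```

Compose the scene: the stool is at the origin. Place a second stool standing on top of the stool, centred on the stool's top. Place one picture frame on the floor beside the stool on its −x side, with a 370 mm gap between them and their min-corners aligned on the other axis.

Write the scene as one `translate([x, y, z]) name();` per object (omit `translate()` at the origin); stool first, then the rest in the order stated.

stool();
translate([7, 23, 435]) stool_2();
translate([-1185, 0, 0]) picture_frame();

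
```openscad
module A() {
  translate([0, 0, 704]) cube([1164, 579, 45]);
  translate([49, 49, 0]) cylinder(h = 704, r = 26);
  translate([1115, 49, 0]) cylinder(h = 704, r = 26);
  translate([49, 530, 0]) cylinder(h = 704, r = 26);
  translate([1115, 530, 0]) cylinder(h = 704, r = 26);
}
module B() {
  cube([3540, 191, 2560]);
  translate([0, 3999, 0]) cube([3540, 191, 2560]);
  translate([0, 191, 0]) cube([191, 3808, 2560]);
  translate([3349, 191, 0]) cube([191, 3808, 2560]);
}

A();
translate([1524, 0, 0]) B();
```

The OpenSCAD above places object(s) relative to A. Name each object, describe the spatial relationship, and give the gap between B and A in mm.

A is a table. B is a house frame. The house frame is on the floor beside the table on its +x side. The gap between the house frame and the table is 360 mm.

The house frame's nearest face is 360 mm from the table's +x face.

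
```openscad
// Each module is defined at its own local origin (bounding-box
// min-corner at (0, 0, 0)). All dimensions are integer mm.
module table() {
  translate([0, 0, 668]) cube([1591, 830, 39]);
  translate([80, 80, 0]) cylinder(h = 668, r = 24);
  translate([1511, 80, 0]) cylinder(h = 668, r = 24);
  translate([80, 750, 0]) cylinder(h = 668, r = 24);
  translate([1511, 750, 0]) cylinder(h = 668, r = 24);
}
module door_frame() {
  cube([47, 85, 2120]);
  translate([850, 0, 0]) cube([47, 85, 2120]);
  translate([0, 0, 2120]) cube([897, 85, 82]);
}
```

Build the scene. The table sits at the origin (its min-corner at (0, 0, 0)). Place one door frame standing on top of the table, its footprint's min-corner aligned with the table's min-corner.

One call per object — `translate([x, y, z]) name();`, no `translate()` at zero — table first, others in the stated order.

table();
translate([0, 0, 707]) door_frame();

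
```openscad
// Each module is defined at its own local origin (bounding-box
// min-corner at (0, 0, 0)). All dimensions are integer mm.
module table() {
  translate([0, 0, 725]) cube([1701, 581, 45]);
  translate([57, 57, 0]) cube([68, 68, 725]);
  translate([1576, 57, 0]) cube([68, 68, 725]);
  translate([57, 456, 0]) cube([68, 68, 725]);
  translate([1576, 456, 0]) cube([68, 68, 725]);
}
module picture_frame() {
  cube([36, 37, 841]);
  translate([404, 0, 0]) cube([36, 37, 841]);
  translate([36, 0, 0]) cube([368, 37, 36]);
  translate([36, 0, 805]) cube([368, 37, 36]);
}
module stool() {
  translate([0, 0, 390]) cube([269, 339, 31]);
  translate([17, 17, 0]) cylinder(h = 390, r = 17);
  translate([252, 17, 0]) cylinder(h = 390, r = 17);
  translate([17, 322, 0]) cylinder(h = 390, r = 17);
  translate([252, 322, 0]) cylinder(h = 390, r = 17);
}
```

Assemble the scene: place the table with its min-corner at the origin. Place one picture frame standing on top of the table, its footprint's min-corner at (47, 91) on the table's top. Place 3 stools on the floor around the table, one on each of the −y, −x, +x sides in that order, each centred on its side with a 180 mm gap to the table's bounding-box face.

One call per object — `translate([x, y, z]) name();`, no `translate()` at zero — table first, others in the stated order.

table();
translate([47, 91, 770]) picture_frame();
translate([716, -519, 0]) stool();
translate([-449, 121, 0]) stool();
translate([1881, 121, 0]) stool();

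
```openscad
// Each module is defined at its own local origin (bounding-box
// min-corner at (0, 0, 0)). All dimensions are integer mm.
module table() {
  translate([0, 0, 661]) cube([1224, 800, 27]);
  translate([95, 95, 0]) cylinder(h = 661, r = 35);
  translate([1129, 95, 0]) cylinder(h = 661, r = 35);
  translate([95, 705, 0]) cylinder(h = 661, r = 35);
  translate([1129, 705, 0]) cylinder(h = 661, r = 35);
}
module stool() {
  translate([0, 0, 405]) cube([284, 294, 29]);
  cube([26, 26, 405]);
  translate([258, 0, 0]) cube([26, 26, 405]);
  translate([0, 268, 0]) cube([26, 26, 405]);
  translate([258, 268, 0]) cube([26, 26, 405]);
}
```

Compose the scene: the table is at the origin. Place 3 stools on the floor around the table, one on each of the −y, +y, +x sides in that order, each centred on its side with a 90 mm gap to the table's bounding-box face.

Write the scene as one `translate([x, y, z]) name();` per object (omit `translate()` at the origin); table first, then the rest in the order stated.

table();
translate([470, -384, 0]) stool();
translate([470, 890, 0]) stool();
translate([1314, 253, 0]) stool();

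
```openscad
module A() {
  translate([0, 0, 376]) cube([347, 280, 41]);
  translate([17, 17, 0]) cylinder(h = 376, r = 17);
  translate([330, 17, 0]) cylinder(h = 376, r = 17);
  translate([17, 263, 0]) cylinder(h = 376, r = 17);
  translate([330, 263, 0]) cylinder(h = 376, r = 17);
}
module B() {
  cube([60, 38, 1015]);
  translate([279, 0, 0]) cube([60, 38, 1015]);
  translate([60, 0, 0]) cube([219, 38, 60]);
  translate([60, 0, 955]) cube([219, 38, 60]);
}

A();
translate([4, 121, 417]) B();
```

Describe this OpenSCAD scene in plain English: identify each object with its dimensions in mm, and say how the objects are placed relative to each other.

A is a four-legged stool. The seat is a 347×280×41 mm slab whose top surface is at z = 417 mm; four round legs, each 34 mm in diameter, run from the floor (z = 0) to the underside of the seat, each leg's axis is inset half a diameter from the nearest pair of seat edges (so the leg's bounding box is flush with the corner).

B is a rectangular picture frame lying in the x–z plane (depth along y). The opening is 219 mm wide (x) by 895 mm tall (z), surrounded by a border 60 mm wide on all four sides. The frame is 38 mm deep and is made of two full-height vertical stiles with two horizontal rails fitted between them.

The picture frame is on top of the stool, centred.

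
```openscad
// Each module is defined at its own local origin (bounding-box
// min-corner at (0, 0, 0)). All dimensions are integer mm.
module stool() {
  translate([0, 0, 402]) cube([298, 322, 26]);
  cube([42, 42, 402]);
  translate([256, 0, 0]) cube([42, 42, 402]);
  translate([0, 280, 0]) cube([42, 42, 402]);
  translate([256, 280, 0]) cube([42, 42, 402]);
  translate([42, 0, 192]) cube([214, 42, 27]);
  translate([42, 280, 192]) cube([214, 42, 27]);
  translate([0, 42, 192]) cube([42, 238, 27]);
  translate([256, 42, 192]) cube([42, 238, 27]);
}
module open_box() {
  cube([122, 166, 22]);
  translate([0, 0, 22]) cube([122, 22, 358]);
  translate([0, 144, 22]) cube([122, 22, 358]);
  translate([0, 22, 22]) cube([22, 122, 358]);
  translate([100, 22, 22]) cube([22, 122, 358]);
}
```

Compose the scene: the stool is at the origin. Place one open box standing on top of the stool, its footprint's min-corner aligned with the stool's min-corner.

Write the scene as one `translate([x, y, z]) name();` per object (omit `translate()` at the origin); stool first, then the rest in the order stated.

stool();
translate([0, 0, 428]) open_box();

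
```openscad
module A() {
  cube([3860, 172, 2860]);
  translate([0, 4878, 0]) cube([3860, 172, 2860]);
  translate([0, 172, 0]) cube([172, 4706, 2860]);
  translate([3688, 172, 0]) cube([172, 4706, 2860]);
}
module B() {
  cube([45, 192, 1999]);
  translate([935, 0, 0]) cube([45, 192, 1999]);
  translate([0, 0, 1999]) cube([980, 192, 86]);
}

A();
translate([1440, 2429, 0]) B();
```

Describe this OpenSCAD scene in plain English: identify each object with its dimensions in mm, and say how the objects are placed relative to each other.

A is the wall frame of a small rectangular building: four walls, each 2860 mm tall and 172 mm thick, enclosing a footprint 3860 mm (x) by 5050 mm (y) outside-to-outside, with no floor or roof. The front and back walls (the −y and +y sides) span the full width; the two side walls fit between them.

B is a rectangular door frame: two vertical jambs of 45×192 mm section, 1999 mm tall, with a clear opening 890 mm wide between their inner faces. A header 86 mm tall and 192 mm deep lies on top of the jambs and spans the full outside width.

The door frame sits inside the house frame, centred.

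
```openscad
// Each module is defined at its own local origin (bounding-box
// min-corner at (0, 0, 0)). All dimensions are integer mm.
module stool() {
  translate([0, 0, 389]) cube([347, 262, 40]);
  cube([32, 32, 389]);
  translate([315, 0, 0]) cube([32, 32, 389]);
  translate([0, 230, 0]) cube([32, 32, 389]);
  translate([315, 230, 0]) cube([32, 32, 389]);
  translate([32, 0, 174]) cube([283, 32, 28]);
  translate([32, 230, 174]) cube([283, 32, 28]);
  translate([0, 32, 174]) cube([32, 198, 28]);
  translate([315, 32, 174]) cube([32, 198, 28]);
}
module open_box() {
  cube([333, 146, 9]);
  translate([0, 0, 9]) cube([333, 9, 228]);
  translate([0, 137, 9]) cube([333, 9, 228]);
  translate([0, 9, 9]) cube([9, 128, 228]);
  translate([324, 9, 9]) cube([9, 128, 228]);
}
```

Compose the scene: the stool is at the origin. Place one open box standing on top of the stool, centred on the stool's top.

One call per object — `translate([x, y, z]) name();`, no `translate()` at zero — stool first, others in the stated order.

stool();
translate([7, 58, 429]) open_box();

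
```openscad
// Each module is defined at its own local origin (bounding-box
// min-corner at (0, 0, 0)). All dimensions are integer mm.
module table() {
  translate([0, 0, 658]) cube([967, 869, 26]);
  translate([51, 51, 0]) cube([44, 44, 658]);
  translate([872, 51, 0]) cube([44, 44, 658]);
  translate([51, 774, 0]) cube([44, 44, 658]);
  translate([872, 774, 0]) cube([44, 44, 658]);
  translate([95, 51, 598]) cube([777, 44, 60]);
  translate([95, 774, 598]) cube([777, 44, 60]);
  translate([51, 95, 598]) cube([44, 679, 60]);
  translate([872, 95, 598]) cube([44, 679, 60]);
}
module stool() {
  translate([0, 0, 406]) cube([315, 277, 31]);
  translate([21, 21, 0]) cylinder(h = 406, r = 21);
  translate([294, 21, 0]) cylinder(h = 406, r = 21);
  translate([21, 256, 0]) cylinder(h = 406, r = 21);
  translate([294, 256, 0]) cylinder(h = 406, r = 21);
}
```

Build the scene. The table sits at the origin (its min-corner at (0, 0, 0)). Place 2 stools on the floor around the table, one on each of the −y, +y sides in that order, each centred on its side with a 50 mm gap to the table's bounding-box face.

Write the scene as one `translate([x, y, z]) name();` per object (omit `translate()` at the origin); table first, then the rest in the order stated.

table();
translate([326, -327, 0]) stool();
translate([326, 919, 0]) stool();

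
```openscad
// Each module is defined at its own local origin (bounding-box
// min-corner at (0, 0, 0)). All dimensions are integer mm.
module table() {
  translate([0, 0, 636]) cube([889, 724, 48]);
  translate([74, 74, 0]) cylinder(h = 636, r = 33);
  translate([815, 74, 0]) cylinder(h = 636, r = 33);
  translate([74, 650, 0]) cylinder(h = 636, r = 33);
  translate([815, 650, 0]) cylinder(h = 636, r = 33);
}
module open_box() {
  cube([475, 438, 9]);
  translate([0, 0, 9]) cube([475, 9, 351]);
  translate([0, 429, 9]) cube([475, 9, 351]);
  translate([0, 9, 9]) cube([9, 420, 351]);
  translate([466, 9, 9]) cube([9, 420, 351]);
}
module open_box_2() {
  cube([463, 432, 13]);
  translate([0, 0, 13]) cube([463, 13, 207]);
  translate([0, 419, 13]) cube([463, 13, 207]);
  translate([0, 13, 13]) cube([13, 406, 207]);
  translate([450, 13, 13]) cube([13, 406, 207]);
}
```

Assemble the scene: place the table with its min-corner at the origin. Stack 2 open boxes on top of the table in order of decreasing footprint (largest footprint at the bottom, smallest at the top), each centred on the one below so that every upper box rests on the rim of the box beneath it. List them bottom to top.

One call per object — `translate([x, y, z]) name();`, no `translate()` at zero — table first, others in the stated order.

table();
translate([207, 143, 684]) open_box();
translate([213, 146, 1044]) open_box_2();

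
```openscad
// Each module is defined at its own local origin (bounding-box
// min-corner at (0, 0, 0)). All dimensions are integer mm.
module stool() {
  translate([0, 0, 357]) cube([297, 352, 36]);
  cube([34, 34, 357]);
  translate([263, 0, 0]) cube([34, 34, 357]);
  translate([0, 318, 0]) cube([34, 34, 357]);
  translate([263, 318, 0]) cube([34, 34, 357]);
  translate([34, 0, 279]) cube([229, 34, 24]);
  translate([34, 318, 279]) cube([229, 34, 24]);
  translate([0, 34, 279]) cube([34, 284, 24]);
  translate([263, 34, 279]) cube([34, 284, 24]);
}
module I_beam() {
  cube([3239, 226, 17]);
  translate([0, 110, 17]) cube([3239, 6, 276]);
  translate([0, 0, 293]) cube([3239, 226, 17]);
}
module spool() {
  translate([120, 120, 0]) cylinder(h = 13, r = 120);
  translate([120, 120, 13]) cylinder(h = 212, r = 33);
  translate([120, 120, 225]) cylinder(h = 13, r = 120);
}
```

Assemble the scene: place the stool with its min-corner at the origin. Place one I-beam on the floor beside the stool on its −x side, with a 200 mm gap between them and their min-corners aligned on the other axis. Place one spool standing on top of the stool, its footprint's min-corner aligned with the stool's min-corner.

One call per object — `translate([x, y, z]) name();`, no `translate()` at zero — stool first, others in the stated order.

stool();
translate([-3439, 0, 0]) I_beam();
translate([0, 0, 393]) spool();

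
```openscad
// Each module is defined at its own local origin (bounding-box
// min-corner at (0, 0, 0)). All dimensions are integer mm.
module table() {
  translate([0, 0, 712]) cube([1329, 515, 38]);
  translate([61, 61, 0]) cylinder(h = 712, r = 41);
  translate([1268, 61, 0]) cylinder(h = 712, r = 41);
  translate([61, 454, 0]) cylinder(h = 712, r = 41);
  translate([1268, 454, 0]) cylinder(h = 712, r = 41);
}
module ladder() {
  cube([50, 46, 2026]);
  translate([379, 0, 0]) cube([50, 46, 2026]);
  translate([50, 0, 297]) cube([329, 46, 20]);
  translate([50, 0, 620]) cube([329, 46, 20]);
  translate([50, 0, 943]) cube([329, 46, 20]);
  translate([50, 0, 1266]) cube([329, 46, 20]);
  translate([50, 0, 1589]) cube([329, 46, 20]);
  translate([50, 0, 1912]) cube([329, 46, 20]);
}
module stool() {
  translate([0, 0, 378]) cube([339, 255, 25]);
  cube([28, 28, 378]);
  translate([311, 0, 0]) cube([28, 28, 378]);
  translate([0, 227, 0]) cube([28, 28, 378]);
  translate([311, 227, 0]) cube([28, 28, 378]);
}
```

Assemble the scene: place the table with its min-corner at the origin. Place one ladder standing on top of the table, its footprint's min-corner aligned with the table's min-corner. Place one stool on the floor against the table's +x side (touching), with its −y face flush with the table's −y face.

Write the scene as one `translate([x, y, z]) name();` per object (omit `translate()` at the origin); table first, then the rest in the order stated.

table();
translate([0, 0, 750]) ladder();
translate([1329, 0, 0]) stool();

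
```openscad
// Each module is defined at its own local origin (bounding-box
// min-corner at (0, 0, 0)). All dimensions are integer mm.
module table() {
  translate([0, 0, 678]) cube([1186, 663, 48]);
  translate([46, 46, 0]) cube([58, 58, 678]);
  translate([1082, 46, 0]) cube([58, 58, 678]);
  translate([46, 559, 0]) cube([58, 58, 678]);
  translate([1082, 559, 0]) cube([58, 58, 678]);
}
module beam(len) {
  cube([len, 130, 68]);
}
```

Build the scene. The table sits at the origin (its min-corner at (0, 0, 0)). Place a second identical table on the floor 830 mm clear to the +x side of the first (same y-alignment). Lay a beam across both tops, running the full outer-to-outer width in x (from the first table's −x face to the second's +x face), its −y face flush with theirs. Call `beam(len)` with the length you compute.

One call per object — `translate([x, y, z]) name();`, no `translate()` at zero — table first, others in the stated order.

table();
translate([2016, 0, 0]) table();
translate([0, 0, 726]) beam(3202);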